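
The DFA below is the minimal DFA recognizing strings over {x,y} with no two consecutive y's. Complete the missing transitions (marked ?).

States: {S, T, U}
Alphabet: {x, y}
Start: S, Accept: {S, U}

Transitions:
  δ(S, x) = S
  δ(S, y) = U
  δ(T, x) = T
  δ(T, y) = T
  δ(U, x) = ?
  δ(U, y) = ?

From the language and accept set, identify what each state tracks — S: last symbol not y (ok); T: saw yy (dead); U: last symbol y (ok).
Each missing δ(q, a) is the state matching the new tracked value after reading a.
δ(U, x) = S; δ(U, y) = T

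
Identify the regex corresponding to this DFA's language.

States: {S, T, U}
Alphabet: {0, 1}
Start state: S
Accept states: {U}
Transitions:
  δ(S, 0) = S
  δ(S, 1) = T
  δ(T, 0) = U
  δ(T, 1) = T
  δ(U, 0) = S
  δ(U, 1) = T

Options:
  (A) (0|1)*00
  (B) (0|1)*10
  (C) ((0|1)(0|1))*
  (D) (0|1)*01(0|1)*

Check each option against the DFA on short strings; one disagreement eliminates an option:
  (A) (0|1)*00: on '00' the DFA goes S → S → S and rejects (S ∉ Accept), but the regex matches it → eliminate
  (B) (0|1)*10: agrees with the DFA on every string of length ≤ 6
  (C) ((0|1)(0|1))*: on ε the DFA stays in S and rejects (S ∉ Accept), but the regex matches it → eliminate
  (D) (0|1)*01(0|1)*: on '01' the DFA goes S → S → T and rejects (T ∉ Accept), but the regex matches it → eliminate
Only (B) is consistent with the DFA.
(B) (0|1)*10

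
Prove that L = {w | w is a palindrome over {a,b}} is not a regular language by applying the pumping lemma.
Assume L is regular with pumping length p. Idea: pumping the leading a-block breaks the symmetry.
Choose s = a^p b a^p (a palindrome of length 2p+1 ≥ p). By the pumping lemma, s = xyz with |xy| ≤ p, |y| > 0, so y = a^k with k > 0 (xy lies entirely in the first a^p). Then xy²z = a^(p+k) b a^p, which is not a palindrome since p+k ≠ p.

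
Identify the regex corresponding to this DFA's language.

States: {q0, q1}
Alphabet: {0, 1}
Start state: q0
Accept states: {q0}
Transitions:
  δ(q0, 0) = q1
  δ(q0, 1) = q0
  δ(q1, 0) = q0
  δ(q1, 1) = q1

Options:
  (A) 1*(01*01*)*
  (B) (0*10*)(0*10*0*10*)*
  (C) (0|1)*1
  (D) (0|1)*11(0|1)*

Check each option against the DFA on short strings; one disagreement eliminates an option:
  (A) 1*(01*01*)*: agrees with the DFA on every string of length ≤ 6
  (B) (0*10*)(0*10*0*10*)*: on ε the DFA stays in q0 and accepts (q0 ∈ Accept), but the regex does not match it → eliminate
  (C) (0|1)*1: on ε the DFA stays in q0 and accepts (q0 ∈ Accept), but the regex does not match it → eliminate
  (D) (0|1)*11(0|1)*: on ε the DFA stays in q0 and accepts (q0 ∈ Accept), but the regex does not match it → eliminate
Only (A) is consistent with the DFA.
(A) 1*(01*01*)*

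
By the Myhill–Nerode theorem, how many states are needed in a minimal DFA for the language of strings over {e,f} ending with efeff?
By Myhill–Nerode, count the distinguishable equivalence classes: 6 classes — one per longest suffix of the input that is a prefix of 'efeff' (lengths 0 through 5); only the length-5 class is accepting.
6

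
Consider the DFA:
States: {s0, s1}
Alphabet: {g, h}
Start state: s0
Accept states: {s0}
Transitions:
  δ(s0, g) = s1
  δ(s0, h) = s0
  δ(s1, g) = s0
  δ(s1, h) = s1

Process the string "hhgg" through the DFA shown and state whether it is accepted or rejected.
Processing string "hhgg":
  s0 --h--> s0
  s0 --h--> s0
  s0 --g--> s1
  s1 --g--> s0
Final state: s0
Accept states: {s0}
Yes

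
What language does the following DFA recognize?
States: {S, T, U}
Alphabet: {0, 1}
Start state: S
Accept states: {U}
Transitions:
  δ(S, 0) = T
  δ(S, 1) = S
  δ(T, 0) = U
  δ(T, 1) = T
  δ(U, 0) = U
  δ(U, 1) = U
Testing a few strings:
  '0' → reject
  '01' → reject
  '1' → reject
  '10' → reject
State roles: S=zero 0's seen; T=one 0 seen; U=≥ two 0's seen
All binary strings containing at least two 0's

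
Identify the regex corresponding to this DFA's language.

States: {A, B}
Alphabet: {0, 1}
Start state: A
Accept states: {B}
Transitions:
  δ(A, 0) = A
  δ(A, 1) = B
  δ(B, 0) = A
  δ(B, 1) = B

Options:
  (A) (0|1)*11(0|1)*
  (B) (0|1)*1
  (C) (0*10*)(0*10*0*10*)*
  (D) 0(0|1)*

Check each option against the DFA on short strings; one disagreement eliminates an option:
  (A) (0|1)*11(0|1)*: on '1' the DFA goes A → B and accepts (B ∈ Accept), but the regex does not match it → eliminate
  (B) (0|1)*1: agrees with the DFA on every string of length ≤ 6
  (C) (0*10*)(0*10*0*10*)*: on '10' the DFA goes A → B → A and rejects (A ∉ Accept), but the regex matches it → eliminate
  (D) 0(0|1)*: on '0' the DFA goes A → A and rejects (A ∉ Accept), but the regex matches it → eliminate
Only (B) is consistent with the DFA.
(B) (0|1)*1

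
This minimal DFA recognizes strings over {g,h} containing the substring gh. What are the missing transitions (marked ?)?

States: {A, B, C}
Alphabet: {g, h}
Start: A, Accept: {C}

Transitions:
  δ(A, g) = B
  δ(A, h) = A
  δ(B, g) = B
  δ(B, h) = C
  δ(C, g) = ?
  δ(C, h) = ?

From the language and accept set, identify what each state tracks — A: no g seen yet; B: seen a g, waiting for h; C: substring gh seen.
Each missing δ(q, a) is the state matching the new tracked value after reading a.
δ(C, g) = C; δ(C, h) = C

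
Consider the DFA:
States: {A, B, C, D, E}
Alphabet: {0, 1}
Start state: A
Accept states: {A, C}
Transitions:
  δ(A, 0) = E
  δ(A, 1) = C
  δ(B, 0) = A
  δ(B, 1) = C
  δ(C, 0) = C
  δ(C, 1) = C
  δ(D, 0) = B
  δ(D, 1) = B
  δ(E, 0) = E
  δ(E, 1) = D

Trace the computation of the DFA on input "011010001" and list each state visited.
read '0': A → E
  read '1': E → D
  read '1': D → B
  read '0': B → A
  read '1': A → C
  read '0': C → C
  read '0': C → C
  read '0': C → C
  read '1': C → C
A -> E -> D -> B -> A -> C -> C -> C -> C -> C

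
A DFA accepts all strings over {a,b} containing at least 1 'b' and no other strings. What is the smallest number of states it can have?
By Myhill–Nerode, count the distinguishable equivalence classes: 2 classes — having seen 0, or ≥1 copies of 'b'; any two classes i < j (j ≤ 1) are distinguished by the string b^(1−j), which takes class j to 1 copy (accepted) but leaves class i below 1 (rejected).
2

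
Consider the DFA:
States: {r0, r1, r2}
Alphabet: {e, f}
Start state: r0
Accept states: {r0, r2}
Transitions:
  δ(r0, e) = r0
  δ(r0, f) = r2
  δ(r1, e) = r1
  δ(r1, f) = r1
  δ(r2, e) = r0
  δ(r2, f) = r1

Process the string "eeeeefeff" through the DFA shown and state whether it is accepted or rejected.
Processing string "eeeeefeff":
  r0 --e--> r0
  r0 --e--> r0
  r0 --e--> r0
  r0 --e--> r0
  r0 --e--> r0
  r0 --f--> r2
  r2 --e--> r0
  r0 --f--> r2
  r2 --f--> r1
Final state: r1
Accept states: {r0, r2}
No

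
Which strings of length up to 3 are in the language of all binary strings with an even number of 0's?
ε, 1, 00, 11, 001, 010, 100, 111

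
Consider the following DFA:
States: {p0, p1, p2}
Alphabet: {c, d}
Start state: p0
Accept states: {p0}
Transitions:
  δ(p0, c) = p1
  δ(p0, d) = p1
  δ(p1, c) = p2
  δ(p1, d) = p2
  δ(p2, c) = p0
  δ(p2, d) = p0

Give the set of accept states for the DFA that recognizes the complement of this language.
Complement accept states = All states \ Original accept states
= {p0, p1, p2} \ {p0}
{p1, p2}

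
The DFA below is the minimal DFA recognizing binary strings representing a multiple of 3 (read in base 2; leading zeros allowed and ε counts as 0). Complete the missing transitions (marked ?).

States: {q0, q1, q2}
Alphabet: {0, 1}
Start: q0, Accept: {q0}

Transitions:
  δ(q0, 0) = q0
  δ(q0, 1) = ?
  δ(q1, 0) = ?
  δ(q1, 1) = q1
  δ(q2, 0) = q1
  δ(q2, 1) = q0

From the language and accept set, identify what each state tracks — q0: value ≡ 0 (mod 3); q1: value ≡ 2 (mod 3); q2: value ≡ 1 (mod 3).
Each missing δ(q, a) is the state matching the new tracked value after reading a.
δ(q0, 1) = q2; δ(q1, 0) = q2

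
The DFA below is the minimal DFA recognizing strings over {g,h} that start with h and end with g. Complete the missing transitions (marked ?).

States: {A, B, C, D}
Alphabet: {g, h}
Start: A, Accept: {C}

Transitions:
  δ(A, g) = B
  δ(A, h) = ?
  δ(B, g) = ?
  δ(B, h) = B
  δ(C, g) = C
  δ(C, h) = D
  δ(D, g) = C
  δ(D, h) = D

From the language and accept set, identify what each state tracks — A: no input read; B: started with g (dead); C: started with h, last symbol g; D: started with h, last symbol h.
Each missing δ(q, a) is the state matching the new tracked value after reading a.
δ(A, h) = D; δ(B, g) = B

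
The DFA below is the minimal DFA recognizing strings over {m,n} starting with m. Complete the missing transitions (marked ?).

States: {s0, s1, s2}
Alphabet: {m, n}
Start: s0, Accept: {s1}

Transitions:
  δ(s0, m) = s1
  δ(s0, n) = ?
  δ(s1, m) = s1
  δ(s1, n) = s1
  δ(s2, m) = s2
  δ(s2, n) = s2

From the language and accept set, identify what each state tracks — s0: no input read; s1: started with m; s2: started with n (dead).
Each missing δ(q, a) is the state matching the new tracked value after reading a.
δ(s0, n) = s2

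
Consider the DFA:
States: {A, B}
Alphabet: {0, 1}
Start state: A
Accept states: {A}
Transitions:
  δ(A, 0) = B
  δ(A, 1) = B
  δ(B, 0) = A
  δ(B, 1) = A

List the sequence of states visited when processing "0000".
read '0': A → B
  read '0': B → A
  read '0': A → B
  read '0': B → A
A -> B -> A -> B -> A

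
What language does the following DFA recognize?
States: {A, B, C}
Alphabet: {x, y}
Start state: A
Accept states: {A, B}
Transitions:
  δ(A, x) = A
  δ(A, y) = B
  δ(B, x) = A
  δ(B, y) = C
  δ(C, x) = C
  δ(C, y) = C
Testing a few strings:
  'y' → accept
  'yy' → reject
  'xxx' → accept
  'xy' → accept
State roles: A=last symbol not y (ok); B=last symbol y (ok); C=saw yy (dead)
All strings over {x,y} with no two consecutive y's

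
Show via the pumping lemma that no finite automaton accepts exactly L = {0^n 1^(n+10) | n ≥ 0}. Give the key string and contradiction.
Assume L is regular with pumping length p. Idea: pumping the 0-block breaks the fixed offset of 10.
Choose s = 0^p 1^(p+10) ∈ L. By the pumping lemma, s = xyz with |xy| ≤ p, |y| > 0, so y = 0^k with k ≥ 1. Then xy²z = 0^(p+k) 1^(p+10). For this to be in L we would need p+10 = (p+k)+10, i.e. k = 0, contradicting k ≥ 1. So xy²z ∉ L.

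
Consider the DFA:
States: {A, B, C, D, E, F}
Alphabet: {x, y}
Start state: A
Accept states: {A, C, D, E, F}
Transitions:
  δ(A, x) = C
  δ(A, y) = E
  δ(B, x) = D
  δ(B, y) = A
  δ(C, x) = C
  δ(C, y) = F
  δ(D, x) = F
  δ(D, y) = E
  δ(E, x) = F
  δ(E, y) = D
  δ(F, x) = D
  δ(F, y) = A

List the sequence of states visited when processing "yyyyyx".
read 'y': A → E
  read 'y': E → D
  read 'y': D → E
  read 'y': E → D
  read 'y': D → E
  read 'x': E → F
A -> E -> D -> E -> D -> E -> F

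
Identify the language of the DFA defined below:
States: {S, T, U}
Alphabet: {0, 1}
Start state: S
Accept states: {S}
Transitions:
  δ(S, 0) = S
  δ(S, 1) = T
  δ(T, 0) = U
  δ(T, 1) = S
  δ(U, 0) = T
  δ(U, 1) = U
Testing a few strings:
  '101' → reject
  '001' → reject
  '0010' → reject
  '0111' → reject
State roles: S=value ≡ 0 (mod 3); T=value ≡ 1 (mod 3); U=value ≡ 2 (mod 3)
All binary strings representing a multiple of 3 (read in base 2; leading zeros allowed and ε counts as 0)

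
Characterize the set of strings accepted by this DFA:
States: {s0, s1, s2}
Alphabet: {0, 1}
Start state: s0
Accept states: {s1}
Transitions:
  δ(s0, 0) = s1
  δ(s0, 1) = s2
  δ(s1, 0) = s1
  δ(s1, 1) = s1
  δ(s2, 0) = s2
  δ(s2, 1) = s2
Testing a few strings:
  '11' → reject
  '1' → reject
  '00' → accept
  '000' → accept
State roles: s0=no input read; s1=started with 0; s2=started with 1 (dead)
All binary strings starting with 0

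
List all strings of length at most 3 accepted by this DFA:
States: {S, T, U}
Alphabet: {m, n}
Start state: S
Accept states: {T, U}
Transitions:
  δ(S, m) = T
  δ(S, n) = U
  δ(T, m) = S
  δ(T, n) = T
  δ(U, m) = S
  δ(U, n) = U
m, n, mn, nn, mmm, mmn, mnn, nmm, nmn, nnn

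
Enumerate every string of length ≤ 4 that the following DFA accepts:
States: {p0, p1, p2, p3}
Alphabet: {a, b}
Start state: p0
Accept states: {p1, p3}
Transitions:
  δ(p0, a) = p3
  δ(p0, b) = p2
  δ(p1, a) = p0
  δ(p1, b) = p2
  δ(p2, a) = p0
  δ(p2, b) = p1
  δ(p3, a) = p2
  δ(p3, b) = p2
a, bb, aab, abb, baa, aaaa, abaa, babb, bbaa, bbbb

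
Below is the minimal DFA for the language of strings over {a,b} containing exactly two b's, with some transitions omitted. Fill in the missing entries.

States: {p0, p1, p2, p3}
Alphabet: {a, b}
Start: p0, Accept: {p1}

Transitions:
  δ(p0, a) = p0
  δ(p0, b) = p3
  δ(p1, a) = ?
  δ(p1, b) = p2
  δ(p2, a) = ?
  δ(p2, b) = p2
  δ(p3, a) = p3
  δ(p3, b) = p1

From the language and accept set, identify what each state tracks — p0: zero b's; p1: two b's; p2: ≥ three b's (dead); p3: one b.
Each missing δ(q, a) is the state matching the new tracked value after reading a.
δ(p1, a) = p1; δ(p2, a) = p2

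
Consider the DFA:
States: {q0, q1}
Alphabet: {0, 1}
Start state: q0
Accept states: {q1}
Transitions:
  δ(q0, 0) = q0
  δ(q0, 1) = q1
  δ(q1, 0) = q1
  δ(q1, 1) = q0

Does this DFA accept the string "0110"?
Processing string "0110":
  q0 --0--> q0
  q0 --1--> q1
  q1 --1--> q0
  q0 --0--> q0
Final state: q0
Accept states: {q1}
No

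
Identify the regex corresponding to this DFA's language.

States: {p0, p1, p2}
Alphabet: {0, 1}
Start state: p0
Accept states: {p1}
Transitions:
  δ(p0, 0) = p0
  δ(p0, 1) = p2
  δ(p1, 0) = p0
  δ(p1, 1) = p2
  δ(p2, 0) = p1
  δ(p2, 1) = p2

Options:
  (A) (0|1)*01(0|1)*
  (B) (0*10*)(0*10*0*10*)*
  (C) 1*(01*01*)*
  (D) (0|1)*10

Check each option against the DFA on short strings; one disagreement eliminates an option:
  (A) (0|1)*01(0|1)*: on '01' the DFA goes p0 → p0 → p2 and rejects (p2 ∉ Accept), but the regex matches it → eliminate
  (B) (0*10*)(0*10*0*10*)*: on '1' the DFA goes p0 → p2 and rejects (p2 ∉ Accept), but the regex matches it → eliminate
  (C) 1*(01*01*)*: on ε the DFA stays in p0 and rejects (p0 ∉ Accept), but the regex matches it → eliminate
  (D) (0|1)*10: agrees with the DFA on every string of length ≤ 6
Only (D) is consistent with the DFA.
(D) (0|1)*10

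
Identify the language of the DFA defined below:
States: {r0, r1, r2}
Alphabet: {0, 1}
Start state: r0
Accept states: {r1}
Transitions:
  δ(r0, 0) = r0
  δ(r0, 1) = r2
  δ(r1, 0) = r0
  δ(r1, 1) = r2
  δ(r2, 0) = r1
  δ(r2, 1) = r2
Testing a few strings:
  '11' → reject
  '0111' → reject
  '1100' → reject
  '01' → reject
State roles: r0=no suffix match; r1=suffix is 10; r2=one trailing 1
All binary strings ending with 10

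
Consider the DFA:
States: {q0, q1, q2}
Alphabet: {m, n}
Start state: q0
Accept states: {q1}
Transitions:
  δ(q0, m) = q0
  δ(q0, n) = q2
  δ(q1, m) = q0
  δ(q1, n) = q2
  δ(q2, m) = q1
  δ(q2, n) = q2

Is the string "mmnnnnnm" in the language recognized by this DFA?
Processing string "mmnnnnnm":
  q0 --m--> q0
  q0 --m--> q0
  q0 --n--> q2
  q2 --n--> q2
  q2 --n--> q2
  q2 --n--> q2
  q2 --n--> q2
  q2 --m--> q1
Final state: q1
Accept states: {q1}
Yes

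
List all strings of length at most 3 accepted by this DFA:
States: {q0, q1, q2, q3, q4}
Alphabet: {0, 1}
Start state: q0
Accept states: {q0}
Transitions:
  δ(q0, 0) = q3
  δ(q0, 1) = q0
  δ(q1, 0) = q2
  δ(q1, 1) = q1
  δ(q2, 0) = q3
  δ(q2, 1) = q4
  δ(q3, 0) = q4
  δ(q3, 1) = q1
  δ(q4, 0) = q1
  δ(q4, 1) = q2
ε, 1, 11, 111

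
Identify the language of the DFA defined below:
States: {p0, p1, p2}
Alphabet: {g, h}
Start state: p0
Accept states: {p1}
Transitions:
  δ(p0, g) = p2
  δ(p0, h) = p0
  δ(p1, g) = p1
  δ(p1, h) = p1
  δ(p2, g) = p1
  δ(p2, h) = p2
Testing a few strings:
  'h' → reject
  'gh' → reject
  'ghh' → reject
  'gggg' → accept
State roles: p0=zero g's seen; p1=≥ two g's seen; p2=one g seen
All strings over {g,h} containing at least two g's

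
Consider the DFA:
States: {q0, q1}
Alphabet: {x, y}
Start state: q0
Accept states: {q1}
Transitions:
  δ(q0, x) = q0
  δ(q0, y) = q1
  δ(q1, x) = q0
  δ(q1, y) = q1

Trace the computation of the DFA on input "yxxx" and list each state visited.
read 'y': q0 → q1
  read 'x': q1 → q0
  read 'x': q0 → q0
  read 'x': q0 → q0
q0 -> q1 -> q0 -> q0 -> q0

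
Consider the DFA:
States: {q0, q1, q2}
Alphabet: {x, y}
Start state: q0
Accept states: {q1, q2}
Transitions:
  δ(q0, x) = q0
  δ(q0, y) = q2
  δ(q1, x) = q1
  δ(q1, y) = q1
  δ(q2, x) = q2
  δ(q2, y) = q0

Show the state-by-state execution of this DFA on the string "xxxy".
read 'x': q0 → q0
  read 'x': q0 → q0
  read 'x': q0 → q0
  read 'y': q0 → q2
q0 -> q0 -> q0 -> q0 -> q2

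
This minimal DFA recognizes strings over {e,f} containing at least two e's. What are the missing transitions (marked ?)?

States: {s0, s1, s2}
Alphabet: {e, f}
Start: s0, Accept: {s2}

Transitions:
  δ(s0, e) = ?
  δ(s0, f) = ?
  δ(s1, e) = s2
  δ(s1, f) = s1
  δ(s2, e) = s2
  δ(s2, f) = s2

From the language and accept set, identify what each state tracks — s0: zero e's seen; s1: one e seen; s2: ≥ two e's seen.
Each missing δ(q, a) is the state matching the new tracked value after reading a.
δ(s0, e) = s1; δ(s0, f) = s0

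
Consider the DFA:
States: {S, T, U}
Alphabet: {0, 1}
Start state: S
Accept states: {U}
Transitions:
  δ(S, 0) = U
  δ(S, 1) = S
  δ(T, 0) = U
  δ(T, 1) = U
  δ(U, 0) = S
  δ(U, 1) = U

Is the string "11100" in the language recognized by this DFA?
Processing string "11100":
  S --1--> S
  S --1--> S
  S --1--> S
  S --0--> U
  U --0--> S
Final state: S
Accept states: {U}
No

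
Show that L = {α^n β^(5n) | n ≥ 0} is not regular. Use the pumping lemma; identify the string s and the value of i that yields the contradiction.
Assume L is regular with pumping length p. Idea: pumping the α-block breaks the 1:5 ratio.
Choose s = α^p β^(5p) (length 6p ≥ p). By the pumping lemma, s = xyz with |xy| ≤ p, |y| > 0, so y = α^k with k ≥ 1. Then xy²z = α^(p+k) β^(5p). For this to be in L we would need 5p = 5(p+k), i.e. 5k = 0, contradicting k ≥ 1. So xy²z ∉ L.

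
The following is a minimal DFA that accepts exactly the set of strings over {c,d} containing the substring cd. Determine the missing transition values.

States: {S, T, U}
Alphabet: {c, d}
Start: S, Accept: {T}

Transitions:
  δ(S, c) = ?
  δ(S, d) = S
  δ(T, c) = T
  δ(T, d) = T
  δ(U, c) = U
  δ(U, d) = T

From the language and accept set, identify what each state tracks — S: no c seen yet; T: substring cd seen; U: seen a c, waiting for d.
Each missing δ(q, a) is the state matching the new tracked value after reading a.
δ(S, c) = U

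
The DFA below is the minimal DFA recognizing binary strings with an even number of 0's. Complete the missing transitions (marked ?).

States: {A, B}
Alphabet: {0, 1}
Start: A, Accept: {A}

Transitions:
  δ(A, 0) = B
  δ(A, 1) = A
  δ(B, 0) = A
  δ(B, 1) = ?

From the language and accept set, identify what each state tracks — A: even number of 0's so far; B: odd number of 0's so far.
Each missing δ(q, a) is the state matching the new tracked value after reading a.
δ(B, 1) = B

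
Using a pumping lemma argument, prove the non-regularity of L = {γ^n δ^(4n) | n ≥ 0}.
Assume L is regular with pumping length p. Idea: pumping the γ-block breaks the 1:4 ratio.
Choose s = γ^p δ^(4p) (length 5p ≥ p). By the pumping lemma, s = xyz with |xy| ≤ p, |y| > 0, so y = γ^k with k ≥ 1. Then xy²z = γ^(p+k) δ^(4p). For this to be in L we would need 4p = 4(p+k), i.e. 4k = 0, contradicting k ≥ 1. So xy²z ∉ L.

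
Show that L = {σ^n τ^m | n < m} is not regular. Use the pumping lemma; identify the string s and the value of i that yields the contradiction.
Assume L is regular with pumping length p. Idea: pumping up the σ-block makes the σ-count reach the τ-count.
Choose s = σ^p τ^(p+1) ∈ L. By the pumping lemma, s = xyz with |xy| ≤ p, |y| > 0, so y = σ^k with k ≥ 1. Then xy²z = σ^(p+k) τ^(p+1). Since p+k ≥ p+1, the number of σ's is no longer strictly less than the number of τ's, so xy²z ∉ L.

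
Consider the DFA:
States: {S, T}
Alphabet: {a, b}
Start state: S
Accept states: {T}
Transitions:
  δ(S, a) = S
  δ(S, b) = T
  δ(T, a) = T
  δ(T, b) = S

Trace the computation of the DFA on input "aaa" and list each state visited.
read 'a': S → S
  read 'a': S → S
  read 'a': S → S
S -> S -> S -> S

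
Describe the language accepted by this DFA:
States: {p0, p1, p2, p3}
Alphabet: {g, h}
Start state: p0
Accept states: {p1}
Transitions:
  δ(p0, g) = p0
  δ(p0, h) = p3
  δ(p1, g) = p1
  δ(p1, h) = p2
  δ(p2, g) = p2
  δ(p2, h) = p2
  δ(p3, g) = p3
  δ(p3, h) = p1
Testing a few strings:
  'ghh' → accept
  'g' → reject
  'hgh' → accept
  'hhh' → reject
State roles: p0=zero h's; p1=two h's; p2=≥ three h's (dead); p3=one h
All strings over {g,h} containing exactly two h's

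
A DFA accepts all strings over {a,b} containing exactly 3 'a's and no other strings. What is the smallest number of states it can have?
By Myhill–Nerode, count the distinguishable equivalence classes: 5 classes — having seen 0, 1, …, 3, or >3 copies of 'a'; the count-3 class is the only accepting one and >3 is dead.
5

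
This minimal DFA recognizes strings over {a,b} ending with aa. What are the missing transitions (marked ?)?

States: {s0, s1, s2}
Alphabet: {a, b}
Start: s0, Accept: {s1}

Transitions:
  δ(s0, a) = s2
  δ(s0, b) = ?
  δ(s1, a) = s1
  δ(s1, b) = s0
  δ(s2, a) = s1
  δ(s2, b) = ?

From the language and accept set, identify what each state tracks — s0: last symbol not a; s1: two trailing a's; s2: one trailing a.
Each missing δ(q, a) is the state matching the new tracked value after reading a.
δ(s0, b) = s0; δ(s2, b) = s0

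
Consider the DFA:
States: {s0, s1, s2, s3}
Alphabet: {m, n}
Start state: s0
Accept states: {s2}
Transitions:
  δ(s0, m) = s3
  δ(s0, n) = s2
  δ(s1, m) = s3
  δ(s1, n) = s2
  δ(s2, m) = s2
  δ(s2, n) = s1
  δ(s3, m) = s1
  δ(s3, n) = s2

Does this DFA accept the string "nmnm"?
Processing string "nmnm":
  s0 --n--> s2
  s2 --m--> s2
  s2 --n--> s1
  s1 --m--> s3
Final state: s3
Accept states: {s2}
No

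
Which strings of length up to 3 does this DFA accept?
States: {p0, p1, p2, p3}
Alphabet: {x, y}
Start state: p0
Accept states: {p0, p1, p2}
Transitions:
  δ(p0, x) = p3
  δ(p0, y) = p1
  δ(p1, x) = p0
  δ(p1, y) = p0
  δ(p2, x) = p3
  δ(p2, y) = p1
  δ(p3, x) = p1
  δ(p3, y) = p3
ε, y, xx, yx, yy, xxx, xxy, xyx, yxy, yyy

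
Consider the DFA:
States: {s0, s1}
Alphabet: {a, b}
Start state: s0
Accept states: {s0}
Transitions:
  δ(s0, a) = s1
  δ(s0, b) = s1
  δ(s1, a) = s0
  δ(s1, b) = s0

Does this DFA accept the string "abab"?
Processing string "abab":
  s0 --a--> s1
  s1 --b--> s0
  s0 --a--> s1
  s1 --b--> s0
Final state: s0
Accept states: {s0}
Yes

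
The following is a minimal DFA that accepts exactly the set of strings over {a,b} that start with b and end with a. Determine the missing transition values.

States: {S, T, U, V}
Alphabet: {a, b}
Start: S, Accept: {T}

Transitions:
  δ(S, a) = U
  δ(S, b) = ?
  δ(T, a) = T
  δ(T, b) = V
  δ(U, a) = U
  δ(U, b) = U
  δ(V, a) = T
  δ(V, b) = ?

From the language and accept set, identify what each state tracks — S: no input read; T: started with b, last symbol a; U: started with a (dead); V: started with b, last symbol b.
Each missing δ(q, a) is the state matching the new tracked value after reading a.
δ(S, b) = V; δ(V, b) = V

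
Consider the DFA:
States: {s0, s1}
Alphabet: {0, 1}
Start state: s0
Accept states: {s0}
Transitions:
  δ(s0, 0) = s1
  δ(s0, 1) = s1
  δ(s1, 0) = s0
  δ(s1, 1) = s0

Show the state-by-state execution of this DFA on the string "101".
read '1': s0 → s1
  read '0': s1 → s0
  read '1': s0 → s1
s0 -> s1 -> s0 -> s1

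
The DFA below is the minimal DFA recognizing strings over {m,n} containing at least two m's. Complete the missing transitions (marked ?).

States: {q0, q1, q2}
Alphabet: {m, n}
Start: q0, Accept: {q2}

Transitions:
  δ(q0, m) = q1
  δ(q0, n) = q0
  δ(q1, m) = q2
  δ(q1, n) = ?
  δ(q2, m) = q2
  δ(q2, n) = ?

From the language and accept set, identify what each state tracks — q0: zero m's seen; q1: one m seen; q2: ≥ two m's seen.
Each missing δ(q, a) is the state matching the new tracked value after reading a.
δ(q1, n) = q1; δ(q2, n) = q2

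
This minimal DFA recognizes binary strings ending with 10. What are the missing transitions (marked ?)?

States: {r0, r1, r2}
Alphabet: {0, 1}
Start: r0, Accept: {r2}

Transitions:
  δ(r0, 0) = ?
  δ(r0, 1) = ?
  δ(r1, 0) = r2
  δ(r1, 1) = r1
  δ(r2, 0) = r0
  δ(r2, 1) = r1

From the language and accept set, identify what each state tracks — r0: no suffix match; r1: one trailing 1; r2: suffix is 10.
Each missing δ(q, a) is the state matching the new tracked value after reading a.
δ(r0, 0) = r0; δ(r0, 1) = r1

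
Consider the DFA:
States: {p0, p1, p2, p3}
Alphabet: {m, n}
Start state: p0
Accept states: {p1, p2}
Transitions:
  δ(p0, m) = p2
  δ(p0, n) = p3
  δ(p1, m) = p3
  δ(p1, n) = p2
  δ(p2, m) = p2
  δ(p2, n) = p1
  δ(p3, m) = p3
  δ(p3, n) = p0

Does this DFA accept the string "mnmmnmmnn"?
Processing string "mnmmnmmnn":
  p0 --m--> p2
  p2 --n--> p1
  p1 --m--> p3
  p3 --m--> p3
  p3 --n--> p0
  p0 --m--> p2
  p2 --m--> p2
  p2 --n--> p1
  p1 --n--> p2
Final state: p2
Accept states: {p1, p2}
Yes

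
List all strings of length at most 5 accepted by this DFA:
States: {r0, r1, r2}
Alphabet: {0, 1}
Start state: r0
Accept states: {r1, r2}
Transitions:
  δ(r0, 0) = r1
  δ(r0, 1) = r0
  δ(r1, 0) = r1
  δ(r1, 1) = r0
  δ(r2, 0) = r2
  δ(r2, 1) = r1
0, 00, 10, 000, 010, 100, 110, 0000, 0010, 0100, 0110, 1000, 1010, 1100, 1110, 00000, 00010, 00100, 00110, 01000, 01010, 01100, 01110, 10000, 10010, 10100, 10110, 11000, 11010, 11100, 11110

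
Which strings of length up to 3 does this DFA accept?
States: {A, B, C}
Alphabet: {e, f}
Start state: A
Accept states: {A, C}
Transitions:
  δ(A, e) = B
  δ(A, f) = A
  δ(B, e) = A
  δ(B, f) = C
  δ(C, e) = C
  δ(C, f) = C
ε, f, ee, ef, ff, eef, efe, eff, fee, fef, fff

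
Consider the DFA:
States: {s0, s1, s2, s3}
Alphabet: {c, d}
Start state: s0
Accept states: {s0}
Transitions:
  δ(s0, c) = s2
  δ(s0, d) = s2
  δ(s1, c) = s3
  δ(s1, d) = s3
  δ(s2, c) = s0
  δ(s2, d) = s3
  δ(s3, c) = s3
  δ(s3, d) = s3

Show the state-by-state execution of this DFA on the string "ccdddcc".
read 'c': s0 → s2
  read 'c': s2 → s0
  read 'd': s0 → s2
  read 'd': s2 → s3
  read 'd': s3 → s3
  read 'c': s3 → s3
  read 'c': s3 → s3
s0 -> s2 -> s0 -> s2 -> s3 -> s3 -> s3 -> s3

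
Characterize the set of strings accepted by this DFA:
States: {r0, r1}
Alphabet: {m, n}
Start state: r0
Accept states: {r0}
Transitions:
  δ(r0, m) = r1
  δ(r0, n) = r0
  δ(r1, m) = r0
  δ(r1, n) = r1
Testing a few strings:
  'nnn' → accept
  'nnm' → reject
  'nm' → reject
  'm' → reject
State roles: r0=even number of m's so far; r1=odd number of m's so far
All strings over {m,n} with an even number of m's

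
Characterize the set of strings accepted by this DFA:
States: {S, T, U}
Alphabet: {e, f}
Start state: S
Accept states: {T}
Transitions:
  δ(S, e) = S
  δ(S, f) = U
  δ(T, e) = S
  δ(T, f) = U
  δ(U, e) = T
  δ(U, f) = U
Testing a few strings:
  'eeff' → reject
  'fff' → reject
  'e' → reject
  'feee' → reject
State roles: S=no suffix match; T=suffix is fe; U=one trailing f
All strings over {e,f} ending with fe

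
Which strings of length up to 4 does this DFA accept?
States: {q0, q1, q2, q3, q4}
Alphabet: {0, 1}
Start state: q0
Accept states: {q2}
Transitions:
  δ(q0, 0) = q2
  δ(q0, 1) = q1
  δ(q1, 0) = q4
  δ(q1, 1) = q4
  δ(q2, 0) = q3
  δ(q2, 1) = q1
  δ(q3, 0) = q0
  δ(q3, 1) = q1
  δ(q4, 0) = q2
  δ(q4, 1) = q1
0, 100, 110, 0000, 0100, 0110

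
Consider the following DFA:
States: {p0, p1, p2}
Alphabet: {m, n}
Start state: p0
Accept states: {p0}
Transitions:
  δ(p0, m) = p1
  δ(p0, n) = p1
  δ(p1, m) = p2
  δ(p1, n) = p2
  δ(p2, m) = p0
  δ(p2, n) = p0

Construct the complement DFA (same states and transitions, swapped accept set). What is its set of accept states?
Complement accept states = All states \ Original accept states
= {p0, p1, p2} \ {p0}
{p1, p2}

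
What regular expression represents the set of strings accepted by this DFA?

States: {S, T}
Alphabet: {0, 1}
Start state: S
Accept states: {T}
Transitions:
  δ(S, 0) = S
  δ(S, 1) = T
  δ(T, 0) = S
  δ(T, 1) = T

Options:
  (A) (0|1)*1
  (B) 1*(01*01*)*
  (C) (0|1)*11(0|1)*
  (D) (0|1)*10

Check each option against the DFA on short strings; one disagreement eliminates an option:
  (A) (0|1)*1: agrees with the DFA on every string of length ≤ 6
  (B) 1*(01*01*)*: on ε the DFA stays in S and rejects (S ∉ Accept), but the regex matches it → eliminate
  (C) (0|1)*11(0|1)*: on '1' the DFA goes S → T and accepts (T ∈ Accept), but the regex does not match it → eliminate
  (D) (0|1)*10: on '1' the DFA goes S → T and accepts (T ∈ Accept), but the regex does not match it → eliminate
Only (A) is consistent with the DFA.
(A) (0|1)*1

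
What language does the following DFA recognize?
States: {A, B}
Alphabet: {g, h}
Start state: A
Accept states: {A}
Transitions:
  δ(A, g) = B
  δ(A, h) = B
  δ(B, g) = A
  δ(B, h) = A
Testing a few strings:
  'ggh' → reject
  'gh' → accept
  'g' → reject
  'hh' → accept
State roles: A=even length so far; B=odd length so far
All strings over {g,h} of even length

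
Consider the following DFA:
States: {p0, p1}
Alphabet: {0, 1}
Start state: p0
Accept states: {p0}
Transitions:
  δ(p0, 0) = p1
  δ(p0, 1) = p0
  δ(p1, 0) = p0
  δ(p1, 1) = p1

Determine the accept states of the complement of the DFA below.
Complement accept states = All states \ Original accept states
= {p0, p1} \ {p0}
{p1}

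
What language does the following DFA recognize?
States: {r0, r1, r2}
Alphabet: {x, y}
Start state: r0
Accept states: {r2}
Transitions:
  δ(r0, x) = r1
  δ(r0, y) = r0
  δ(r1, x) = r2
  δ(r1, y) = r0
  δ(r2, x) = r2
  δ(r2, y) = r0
Testing a few strings:
  'x' → reject
  'y' → reject
  'yy' → reject
  'yxxx' → accept
State roles: r0=last symbol not x; r1=one trailing x; r2=two trailing x's
All strings over {x,y} ending with xx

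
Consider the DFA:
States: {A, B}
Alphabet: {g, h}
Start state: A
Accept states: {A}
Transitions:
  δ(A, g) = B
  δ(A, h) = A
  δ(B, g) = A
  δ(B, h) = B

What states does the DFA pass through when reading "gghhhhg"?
read 'g': A → B
  read 'g': B → A
  read 'h': A → A
  read 'h': A → A
  read 'h': A → A
  read 'h': A → A
  read 'g': A → B
A -> B -> A -> A -> A -> A -> A -> B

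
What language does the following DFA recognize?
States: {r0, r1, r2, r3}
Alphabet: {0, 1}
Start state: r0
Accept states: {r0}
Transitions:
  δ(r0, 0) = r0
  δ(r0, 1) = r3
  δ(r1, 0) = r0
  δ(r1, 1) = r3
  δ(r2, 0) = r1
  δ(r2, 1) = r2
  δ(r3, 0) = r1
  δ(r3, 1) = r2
Testing a few strings:
  '0' → accept
  '1101' → reject
  '0110' → reject
  '000' → accept
State roles: r0=value ≡ 0 (mod 4); r1=value ≡ 2 (mod 4); r2=value ≡ 3 (mod 4); r3=value ≡ 1 (mod 4)
All binary strings representing a multiple of 4 (read in base 2; leading zeros allowed and ε counts as 0)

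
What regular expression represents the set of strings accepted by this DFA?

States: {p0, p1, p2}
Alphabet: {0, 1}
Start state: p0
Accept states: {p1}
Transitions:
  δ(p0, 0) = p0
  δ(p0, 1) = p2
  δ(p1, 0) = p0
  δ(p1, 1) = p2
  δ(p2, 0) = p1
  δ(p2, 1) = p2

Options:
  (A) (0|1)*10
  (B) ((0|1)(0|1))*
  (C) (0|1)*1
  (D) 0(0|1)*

Check each option against the DFA on short strings; one disagreement eliminates an option:
  (A) (0|1)*10: agrees with the DFA on every string of length ≤ 6
  (B) ((0|1)(0|1))*: on ε the DFA stays in p0 and rejects (p0 ∉ Accept), but the regex matches it → eliminate
  (C) (0|1)*1: on '1' the DFA goes p0 → p2 and rejects (p2 ∉ Accept), but the regex matches it → eliminate
  (D) 0(0|1)*: on '0' the DFA goes p0 → p0 and rejects (p0 ∉ Accept), but the regex matches it → eliminate
Only (A) is consistent with the DFA.
(A) (0|1)*10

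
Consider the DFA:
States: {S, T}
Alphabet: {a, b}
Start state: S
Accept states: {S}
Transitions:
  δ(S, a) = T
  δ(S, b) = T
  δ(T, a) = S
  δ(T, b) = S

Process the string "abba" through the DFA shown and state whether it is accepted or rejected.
Processing string "abba":
  S --a--> T
  T --b--> S
  S --b--> T
  T --a--> S
Final state: S
Accept states: {S}
Yes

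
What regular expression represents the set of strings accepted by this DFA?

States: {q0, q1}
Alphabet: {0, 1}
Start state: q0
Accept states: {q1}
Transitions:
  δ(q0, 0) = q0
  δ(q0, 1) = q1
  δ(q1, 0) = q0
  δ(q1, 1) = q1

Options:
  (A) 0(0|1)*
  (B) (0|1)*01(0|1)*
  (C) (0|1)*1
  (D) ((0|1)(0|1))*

Check each option against the DFA on short strings; one disagreement eliminates an option:
  (A) 0(0|1)*: on '0' the DFA goes q0 → q0 and rejects (q0 ∉ Accept), but the regex matches it → eliminate
  (B) (0|1)*01(0|1)*: on '1' the DFA goes q0 → q1 and accepts (q1 ∈ Accept), but the regex does not match it → eliminate
  (C) (0|1)*1: agrees with the DFA on every string of length ≤ 6
  (D) ((0|1)(0|1))*: on ε the DFA stays in q0 and rejects (q0 ∉ Accept), but the regex matches it → eliminate
Only (C) is consistent with the DFA.
(C) (0|1)*1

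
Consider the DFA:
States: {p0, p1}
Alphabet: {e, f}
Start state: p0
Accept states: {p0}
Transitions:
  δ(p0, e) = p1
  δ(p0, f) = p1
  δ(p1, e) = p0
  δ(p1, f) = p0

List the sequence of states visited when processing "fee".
read 'f': p0 → p1
  read 'e': p1 → p0
  read 'e': p0 → p1
p0 -> p1 -> p0 -> p1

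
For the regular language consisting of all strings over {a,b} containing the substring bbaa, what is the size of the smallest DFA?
By Myhill–Nerode, count the distinguishable equivalence classes: 5 classes — one per longest suffix of the input that is a prefix of 'bbaa' (lengths 0 through 3), plus an absorbing 'already seen bbaa' class.
5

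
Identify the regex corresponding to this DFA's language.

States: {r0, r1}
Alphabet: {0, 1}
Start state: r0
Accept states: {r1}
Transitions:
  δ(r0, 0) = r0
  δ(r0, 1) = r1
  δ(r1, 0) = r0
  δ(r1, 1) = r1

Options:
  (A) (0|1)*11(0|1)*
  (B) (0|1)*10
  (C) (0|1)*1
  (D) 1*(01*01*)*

Check each option against the DFA on short strings; one disagreement eliminates an option:
  (A) (0|1)*11(0|1)*: on '1' the DFA goes r0 → r1 and accepts (r1 ∈ Accept), but the regex does not match it → eliminate
  (B) (0|1)*10: on '1' the DFA goes r0 → r1 and accepts (r1 ∈ Accept), but the regex does not match it → eliminate
  (C) (0|1)*1: agrees with the DFA on every string of length ≤ 6
  (D) 1*(01*01*)*: on ε the DFA stays in r0 and rejects (r0 ∉ Accept), but the regex matches it → eliminate
Only (C) is consistent with the DFA.
(C) (0|1)*1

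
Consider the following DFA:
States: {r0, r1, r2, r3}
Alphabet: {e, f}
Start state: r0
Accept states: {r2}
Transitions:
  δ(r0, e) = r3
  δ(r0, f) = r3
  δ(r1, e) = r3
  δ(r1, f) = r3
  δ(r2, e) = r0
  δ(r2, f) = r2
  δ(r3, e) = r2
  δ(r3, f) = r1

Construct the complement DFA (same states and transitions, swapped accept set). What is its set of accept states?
Complement accept states = All states \ Original accept states
= {r0, r1, r2, r3} \ {r2}
{r0, r1, r3}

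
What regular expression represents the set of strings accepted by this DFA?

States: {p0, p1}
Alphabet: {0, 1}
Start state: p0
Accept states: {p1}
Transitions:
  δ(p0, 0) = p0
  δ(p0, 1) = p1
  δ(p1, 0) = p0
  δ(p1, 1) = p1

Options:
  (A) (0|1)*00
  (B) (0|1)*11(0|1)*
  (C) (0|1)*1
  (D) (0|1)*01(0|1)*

Check each option against the DFA on short strings; one disagreement eliminates an option:
  (A) (0|1)*00: on '1' the DFA goes p0 → p1 and accepts (p1 ∈ Accept), but the regex does not match it → eliminate
  (B) (0|1)*11(0|1)*: on '1' the DFA goes p0 → p1 and accepts (p1 ∈ Accept), but the regex does not match it → eliminate
  (C) (0|1)*1: agrees with the DFA on every string of length ≤ 6
  (D) (0|1)*01(0|1)*: on '1' the DFA goes p0 → p1 and accepts (p1 ∈ Accept), but the regex does not match it → eliminate
Only (C) is consistent with the DFA.
(C) (0|1)*1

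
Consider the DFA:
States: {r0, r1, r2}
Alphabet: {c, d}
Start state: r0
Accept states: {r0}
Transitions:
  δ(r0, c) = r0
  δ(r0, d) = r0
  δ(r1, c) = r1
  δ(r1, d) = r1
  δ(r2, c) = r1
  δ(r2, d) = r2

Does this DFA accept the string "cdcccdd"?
Processing string "cdcccdd":
  r0 --c--> r0
  r0 --d--> r0
  r0 --c--> r0
  r0 --c--> r0
  r0 --c--> r0
  r0 --d--> r0
  r0 --d--> r0
Final state: r0
Accept states: {r0}
Yes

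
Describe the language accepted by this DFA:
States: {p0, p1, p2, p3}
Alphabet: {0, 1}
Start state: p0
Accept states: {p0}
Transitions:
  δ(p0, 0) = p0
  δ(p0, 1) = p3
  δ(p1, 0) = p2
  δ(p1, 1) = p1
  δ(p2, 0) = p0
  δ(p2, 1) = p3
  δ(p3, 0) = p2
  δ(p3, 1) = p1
Testing a few strings:
  '1100' → accept
  '0' → accept
  '1' → reject
  '110' → reject
State roles: p0=value ≡ 0 (mod 4); p1=value ≡ 3 (mod 4); p2=value ≡ 2 (mod 4); p3=value ≡ 1 (mod 4)
All binary strings representing a multiple of 4 (read in base 2; leading zeros allowed and ε counts as 0)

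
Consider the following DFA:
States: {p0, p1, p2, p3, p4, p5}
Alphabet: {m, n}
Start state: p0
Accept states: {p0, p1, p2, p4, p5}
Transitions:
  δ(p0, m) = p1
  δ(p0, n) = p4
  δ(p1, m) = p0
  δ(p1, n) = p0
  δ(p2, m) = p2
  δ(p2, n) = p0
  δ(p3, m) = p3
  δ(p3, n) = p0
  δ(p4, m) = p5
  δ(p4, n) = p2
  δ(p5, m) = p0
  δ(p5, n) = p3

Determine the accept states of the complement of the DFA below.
Complement accept states = All states \ Original accept states
= {p0, p1, p2, p3, p4, p5} \ {p0, p1, p2, p4, p5}
{p3}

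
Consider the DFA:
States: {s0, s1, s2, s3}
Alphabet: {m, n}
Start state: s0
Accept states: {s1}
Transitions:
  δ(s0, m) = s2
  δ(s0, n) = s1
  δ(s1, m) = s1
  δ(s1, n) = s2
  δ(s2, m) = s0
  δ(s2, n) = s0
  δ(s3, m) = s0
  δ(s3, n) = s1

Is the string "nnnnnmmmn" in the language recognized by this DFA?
Processing string "nnnnnmmmn":
  s0 --n--> s1
  s1 --n--> s2
  s2 --n--> s0
  s0 --n--> s1
  s1 --n--> s2
  s2 --m--> s0
  s0 --m--> s2
  s2 --m--> s0
  s0 --n--> s1
Final state: s1
Accept states: {s1}
Yes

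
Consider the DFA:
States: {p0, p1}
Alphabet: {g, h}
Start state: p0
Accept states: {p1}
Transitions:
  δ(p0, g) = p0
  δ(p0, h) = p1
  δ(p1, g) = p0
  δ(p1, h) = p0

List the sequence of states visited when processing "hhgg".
read 'h': p0 → p1
  read 'h': p1 → p0
  read 'g': p0 → p0
  read 'g': p0 → p0
p0 -> p1 -> p0 -> p0 -> p0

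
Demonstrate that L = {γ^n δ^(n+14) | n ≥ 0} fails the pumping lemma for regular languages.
Assume L is regular with pumping length p. Idea: pumping the γ-block breaks the fixed offset of 14.
Choose s = γ^p δ^(p+14) ∈ L. By the pumping lemma, s = xyz with |xy| ≤ p, |y| > 0, so y = γ^k with k ≥ 1. Then xy²z = γ^(p+k) δ^(p+14). For this to be in L we would need p+14 = (p+k)+14, i.e. k = 0, contradicting k ≥ 1. So xy²z ∉ L.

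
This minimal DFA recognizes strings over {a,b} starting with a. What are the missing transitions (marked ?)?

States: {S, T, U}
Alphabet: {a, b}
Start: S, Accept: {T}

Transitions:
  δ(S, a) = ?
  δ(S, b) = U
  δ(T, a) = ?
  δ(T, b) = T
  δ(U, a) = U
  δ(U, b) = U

From the language and accept set, identify what each state tracks — S: no input read; T: started with a; U: started with b (dead).
Each missing δ(q, a) is the state matching the new tracked value after reading a.
δ(S, a) = T; δ(T, a) = T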